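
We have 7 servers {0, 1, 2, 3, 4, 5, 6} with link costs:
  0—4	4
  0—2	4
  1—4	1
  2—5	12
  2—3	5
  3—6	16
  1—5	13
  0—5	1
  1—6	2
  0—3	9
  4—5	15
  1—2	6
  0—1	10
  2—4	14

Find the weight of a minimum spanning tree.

Kruskal's algorithm — process edges by increasing weight (ties by edge label):
0—5 (1): add — endpoints in different components.
1—4 (1): add — endpoints in different components.
1—6 (2): add — endpoints in different components.
0—2 (4): add — endpoints in different components.
0—4 (4): add — endpoints in different components.
2—3 (5): add — endpoints in different components.
MST edges: 0—5, 1—4, 1—6, 0—2, 0—4, 2—3; total weight 1+1+2+4+4+5 = 17.

17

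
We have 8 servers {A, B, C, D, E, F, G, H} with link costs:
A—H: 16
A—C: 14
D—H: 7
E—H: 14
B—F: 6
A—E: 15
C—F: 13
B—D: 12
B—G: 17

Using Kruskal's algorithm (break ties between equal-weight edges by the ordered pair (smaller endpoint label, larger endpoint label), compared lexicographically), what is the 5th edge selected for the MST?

Kruskal: consider edges lightest-first.
B—F (6): add — endpoints in different components.
D—H (7): add — endpoints in different components.
B—D (12): add — endpoints in different components.
C—F (13): add — endpoints in different components.
A—C (14): add — endpoints in different components.
E—H (14): add — endpoints in different components.
A—E (15): skip — A and E already connected.
A—H (16): skip — A and H already connected.
B—G (17): add — endpoints in different components.
The 5th edge added is A—C.

A-C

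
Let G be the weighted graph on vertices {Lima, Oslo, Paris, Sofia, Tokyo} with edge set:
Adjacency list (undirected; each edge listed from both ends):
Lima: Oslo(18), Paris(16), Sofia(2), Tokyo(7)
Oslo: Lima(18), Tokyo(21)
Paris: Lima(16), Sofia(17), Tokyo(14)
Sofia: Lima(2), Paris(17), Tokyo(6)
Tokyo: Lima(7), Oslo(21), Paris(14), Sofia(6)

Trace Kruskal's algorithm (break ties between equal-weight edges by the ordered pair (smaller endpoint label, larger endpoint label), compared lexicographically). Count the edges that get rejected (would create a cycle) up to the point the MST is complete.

Kruskal: consider edges lightest-first.
Lima—Sofia (2): add. Components now {Tokyo} {Lima,Sofia} {Paris} {Oslo}
Sofia—Tokyo (6): add. Components now {Lima,Sofia,Tokyo} {Paris} {Oslo}
Lima—Tokyo (7): skip — Tokyo and Lima already connected.
Paris—Tokyo (14): add. Components now {Lima,Paris,Sofia,Tokyo} {Oslo}
Lima—Paris (16): skip — Paris and Lima already connected.
Paris—Sofia (17): skip — Sofia and Paris already connected.
Lima—Oslo (18): add. Components now {Lima,Oslo,Paris,Sofia,Tokyo}
Edges rejected before the tree was complete: 3.

3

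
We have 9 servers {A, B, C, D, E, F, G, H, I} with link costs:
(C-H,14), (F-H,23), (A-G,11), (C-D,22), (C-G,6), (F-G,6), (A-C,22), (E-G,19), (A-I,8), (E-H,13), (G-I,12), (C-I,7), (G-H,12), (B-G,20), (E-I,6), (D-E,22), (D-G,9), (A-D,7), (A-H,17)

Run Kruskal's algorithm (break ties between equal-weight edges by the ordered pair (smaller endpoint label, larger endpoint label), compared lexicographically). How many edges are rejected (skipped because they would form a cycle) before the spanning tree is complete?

7

Sort edges by weight, then run Kruskal:
C-G (6): add — endpoints in different components.
E-I (6): add — endpoints in different components.
F-G (6): add — endpoints in different components.
A-D (7): add — endpoints in different components.
C-I (7): add — endpoints in different components.
A-I (8): add — endpoints in different components.
D-G (9): skip — D and G already connected.
A-G (11): skip — A and G already connected.
G-H (12): add — endpoints in different components.
G-I (12): skip — G and I already connected.
E-H (13): skip — E and H already connected.
C-H (14): skip — C and H already connected.
A-H (17): skip — A and H already connected.
E-G (19): skip — E and G already connected.
B-G (20): add — endpoints in different components.
Edges rejected before the tree was complete: 7.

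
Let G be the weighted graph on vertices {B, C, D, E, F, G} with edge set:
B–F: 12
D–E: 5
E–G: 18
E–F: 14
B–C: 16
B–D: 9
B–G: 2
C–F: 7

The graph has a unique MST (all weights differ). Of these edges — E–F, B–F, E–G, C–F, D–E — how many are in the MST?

Sort edges by weight, then run Kruskal:
B–G (2): add — endpoints in different components.
D–E (5): add — endpoints in different components.
C–F (7): add — endpoints in different components.
B–D (9): add — endpoints in different components.
B–F (12): add — endpoints in different components.
MST edge set: {B–G, D–E, C–F, B–D, B–F}.
Of the listed edges, {B–F, C–F, D–E} are in the MST → 3.

3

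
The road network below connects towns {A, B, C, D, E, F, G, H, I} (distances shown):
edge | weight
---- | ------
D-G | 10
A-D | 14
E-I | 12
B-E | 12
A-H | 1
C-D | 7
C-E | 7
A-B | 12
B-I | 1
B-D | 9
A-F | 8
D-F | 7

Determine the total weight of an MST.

50

Kruskal's algorithm — process edges by increasing weight (ties by edge label):
A-H (1): add — endpoints in different components.
B-I (1): add — endpoints in different components.
C-D (7): add — endpoints in different components.
C-E (7): add — endpoints in different components.
D-F (7): add — endpoints in different components.
A-F (8): add — endpoints in different components.
B-D (9): add — endpoints in different components.
D-G (10): add — endpoints in different components.
MST edges: A-H, B-I, C-D, C-E, D-F, A-F, B-D, D-G; total weight 1+1+7+7+7+8+9+10 = 50.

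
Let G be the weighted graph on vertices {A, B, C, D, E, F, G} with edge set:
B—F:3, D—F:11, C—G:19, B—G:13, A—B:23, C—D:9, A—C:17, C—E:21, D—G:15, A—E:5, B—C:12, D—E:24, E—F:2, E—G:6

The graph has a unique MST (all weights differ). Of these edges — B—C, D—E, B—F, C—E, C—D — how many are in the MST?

2

Kruskal's algorithm — process edges by increasing weight (ties by edge label):
E—F (2): add — endpoints in different components.
B—F (3): add — endpoints in different components.
A—E (5): add — endpoints in different components.
E—G (6): add — endpoints in different components.
C—D (9): add — endpoints in different components.
D—F (11): add — endpoints in different components.
MST edge set: {E—F, B—F, A—E, E—G, C—D, D—F}.
Of the listed edges, {B—F, C—D} are in the MST → 2.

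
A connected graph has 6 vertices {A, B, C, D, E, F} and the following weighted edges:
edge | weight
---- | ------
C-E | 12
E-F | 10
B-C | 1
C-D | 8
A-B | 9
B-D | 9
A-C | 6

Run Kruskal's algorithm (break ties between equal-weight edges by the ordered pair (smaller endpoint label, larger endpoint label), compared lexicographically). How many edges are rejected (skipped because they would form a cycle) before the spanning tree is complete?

Kruskal's algorithm — process edges by increasing weight (ties by edge label):
B-C (1): add — endpoints in different components.
A-C (6): add — endpoints in different components.
C-D (8): add — endpoints in different components.
A-B (9): skip — A and B already connected.
B-D (9): skip — B and D already connected.
E-F (10): add — endpoints in different components.
C-E (12): add — endpoints in different components.
Edges rejected before the tree was complete: 2.

2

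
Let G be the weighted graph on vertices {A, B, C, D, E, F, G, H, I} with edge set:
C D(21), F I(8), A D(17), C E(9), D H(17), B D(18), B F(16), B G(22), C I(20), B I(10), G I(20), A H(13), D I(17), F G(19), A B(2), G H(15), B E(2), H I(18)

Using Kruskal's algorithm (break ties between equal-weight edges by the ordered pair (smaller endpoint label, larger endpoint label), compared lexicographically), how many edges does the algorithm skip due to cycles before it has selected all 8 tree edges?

1

Kruskal's algorithm — process edges by increasing weight (ties by edge label):
A B (2): add — endpoints in different components.
B E (2): add — endpoints in different components.
F I (8): add — endpoints in different components.
C E (9): add — endpoints in different components.
B I (10): add — endpoints in different components.
A H (13): add — endpoints in different components.
G H (15): add — endpoints in different components.
B F (16): skip — B and F already connected.
A D (17): add — endpoints in different components.
Edges rejected before the tree was complete: 1.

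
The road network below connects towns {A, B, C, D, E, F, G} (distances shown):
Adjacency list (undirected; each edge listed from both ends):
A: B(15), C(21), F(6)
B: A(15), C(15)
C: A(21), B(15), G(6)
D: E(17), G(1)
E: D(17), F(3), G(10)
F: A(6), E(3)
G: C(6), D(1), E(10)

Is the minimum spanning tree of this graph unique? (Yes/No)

Kruskal's algorithm — process edges by increasing weight (ties by edge label):
D—G (1): add — endpoints in different components.
E—F (3): add — endpoints in different components.
A—F (6): add — endpoints in different components.
C—G (6): add — endpoints in different components.
E—G (10): add — endpoints in different components.
A—B (15): add — endpoints in different components.
Non-tree edge B—C has weight 15, equal to the heaviest edge on its tree cycle — swapping gives another MST of the same weight. Not unique.

No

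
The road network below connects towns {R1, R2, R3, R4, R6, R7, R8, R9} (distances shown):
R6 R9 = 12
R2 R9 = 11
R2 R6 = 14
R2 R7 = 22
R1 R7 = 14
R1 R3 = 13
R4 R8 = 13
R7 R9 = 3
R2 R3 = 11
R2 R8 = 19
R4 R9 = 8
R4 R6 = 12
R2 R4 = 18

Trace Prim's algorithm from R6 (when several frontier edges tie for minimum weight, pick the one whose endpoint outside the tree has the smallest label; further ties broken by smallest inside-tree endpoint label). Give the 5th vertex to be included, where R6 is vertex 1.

Prim, starting at R6.
Step 1: cheapest edge leaving the tree is R4 R6 (12); add R4.
Step 2: cheapest edge leaving the tree is R4 R9 (8); add R9.
Step 3: cheapest edge leaving the tree is R7 R9 (3); add R7.
Step 4: cheapest edge leaving the tree is R2 R9 (11); add R2.
Step 5: cheapest edge leaving the tree is R2 R3 (11); add R3.
Step 6: cheapest edge leaving the tree is R1 R3 (13); add R1.
Step 7: cheapest edge leaving the tree is R4 R8 (13); add R8.
Vertex order: R6, R4, R9, R7, R2, R3, R1, R8. The 5th vertex is R2.

R2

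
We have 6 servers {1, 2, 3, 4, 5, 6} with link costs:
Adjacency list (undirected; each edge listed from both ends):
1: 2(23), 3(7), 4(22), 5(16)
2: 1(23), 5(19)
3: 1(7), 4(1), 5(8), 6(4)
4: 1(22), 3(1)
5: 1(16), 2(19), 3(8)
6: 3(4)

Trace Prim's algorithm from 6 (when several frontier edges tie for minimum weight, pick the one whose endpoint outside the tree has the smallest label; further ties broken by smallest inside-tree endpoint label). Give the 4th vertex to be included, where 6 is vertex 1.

Prim's algorithm from 6:
Step 1: frontier [3 6 4] → take 3 6 (4); add 3.
Step 2: frontier [3 4 1, 1 3 7, 3 5 8] → take 3 4 (1); add 4.
Step 3: frontier [1 3 7, 3 5 8, 1 4 22] → take 1 3 (7); add 1.
Step 4: frontier [1 5 16, 1 2 23, 3 5 8] → take 3 5 (8); add 5.
Step 5: frontier [1 2 23, 2 5 19] → take 2 5 (19); add 2.
Vertex order: 6, 3, 4, 1, 5, 2. The 4th vertex is 1.

1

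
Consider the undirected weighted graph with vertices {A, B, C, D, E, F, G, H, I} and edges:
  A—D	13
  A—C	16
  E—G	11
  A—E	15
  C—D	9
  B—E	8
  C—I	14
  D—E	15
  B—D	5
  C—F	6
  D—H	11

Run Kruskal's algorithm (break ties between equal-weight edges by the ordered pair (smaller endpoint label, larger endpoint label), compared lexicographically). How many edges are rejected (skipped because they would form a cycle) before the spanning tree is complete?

0

Sort edges by weight, then run Kruskal:
B—D (5): add — endpoints in different components.
C—F (6): add — endpoints in different components.
B—E (8): add — endpoints in different components.
C—D (9): add — endpoints in different components.
D—H (11): add — endpoints in different components.
E—G (11): add — endpoints in different components.
A—D (13): add — endpoints in different components.
C—I (14): add — endpoints in different components.
Edges rejected before the tree was complete: 0.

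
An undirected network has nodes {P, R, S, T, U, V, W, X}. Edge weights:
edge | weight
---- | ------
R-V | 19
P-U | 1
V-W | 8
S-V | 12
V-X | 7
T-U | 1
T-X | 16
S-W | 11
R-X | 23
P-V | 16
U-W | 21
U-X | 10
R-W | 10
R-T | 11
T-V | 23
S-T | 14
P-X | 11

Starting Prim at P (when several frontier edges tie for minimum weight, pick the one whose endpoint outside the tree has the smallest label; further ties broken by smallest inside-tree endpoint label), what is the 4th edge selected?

Grow the tree from P using Prim:
Step 1: cheapest edge leaving the tree is P-U (1); add U.
Step 2: cheapest edge leaving the tree is T-U (1); add T.
Step 3: cheapest edge leaving the tree is U-X (10); add X.
Step 4: cheapest edge leaving the tree is V-X (7); add V.
Step 5: cheapest edge leaving the tree is V-W (8); add W.
Step 6: cheapest edge leaving the tree is R-W (10); add R.
Step 7: cheapest edge leaving the tree is S-W (11); add S.
The 4th edge added is V-X.

V-X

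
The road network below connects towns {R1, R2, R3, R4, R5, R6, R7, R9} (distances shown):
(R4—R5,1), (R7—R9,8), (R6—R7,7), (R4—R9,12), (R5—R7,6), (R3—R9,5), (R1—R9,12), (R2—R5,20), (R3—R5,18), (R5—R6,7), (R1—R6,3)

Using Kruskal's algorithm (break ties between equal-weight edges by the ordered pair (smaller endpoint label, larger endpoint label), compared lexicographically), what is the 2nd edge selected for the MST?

Kruskal's algorithm — process edges by increasing weight (ties by edge label):
R4—R5 (1): add — endpoints in different components.
R1—R6 (3): add — endpoints in different components.
R3—R9 (5): add — endpoints in different components.
R5—R7 (6): add — endpoints in different components.
R5—R6 (7): add — endpoints in different components.
R6—R7 (7): skip — R6 and R7 already connected.
R7—R9 (8): add — endpoints in different components.
R1—R9 (12): skip — R9 and R1 already connected.
R4—R9 (12): skip — R4 and R9 already connected.
R3—R5 (18): skip — R3 and R5 already connected.
R2—R5 (20): add — endpoints in different components.
The 2nd edge added is R1—R6.

R1-R6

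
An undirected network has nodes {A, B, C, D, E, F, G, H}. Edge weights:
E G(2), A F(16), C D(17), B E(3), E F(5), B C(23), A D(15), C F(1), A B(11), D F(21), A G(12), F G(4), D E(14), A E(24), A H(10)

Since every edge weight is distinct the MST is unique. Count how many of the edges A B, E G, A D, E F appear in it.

2

Sort edges by weight, then run Kruskal:
C F (1): add — endpoints in different components.
E G (2): add — endpoints in different components.
B E (3): add — endpoints in different components.
F G (4): add — endpoints in different components.
E F (5): skip — E and F already connected.
A H (10): add — endpoints in different components.
A B (11): add — endpoints in different components.
A G (12): skip — A and G already connected.
D E (14): add — endpoints in different components.
MST edge set: {C F, E G, B E, F G, A H, A B, D E}.
Of the listed edges, {A B, E G} are in the MST → 2.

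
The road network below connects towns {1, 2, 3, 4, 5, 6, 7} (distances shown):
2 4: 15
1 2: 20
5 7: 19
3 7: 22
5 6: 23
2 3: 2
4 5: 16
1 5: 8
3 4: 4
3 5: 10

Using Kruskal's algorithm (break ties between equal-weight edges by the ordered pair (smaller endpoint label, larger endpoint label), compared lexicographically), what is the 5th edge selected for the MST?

Kruskal: consider edges lightest-first.
2 3 (2): add — endpoints in different components.
3 4 (4): add — endpoints in different components.
1 5 (8): add — endpoints in different components.
3 5 (10): add — endpoints in different components.
2 4 (15): skip — 2 and 4 already connected.
4 5 (16): skip — 4 and 5 already connected.
5 7 (19): add — endpoints in different components.
1 2 (20): skip — 1 and 2 already connected.
3 7 (22): skip — 3 and 7 already connected.
5 6 (23): add — endpoints in different components.
The 5th edge added is 5 7.

5-7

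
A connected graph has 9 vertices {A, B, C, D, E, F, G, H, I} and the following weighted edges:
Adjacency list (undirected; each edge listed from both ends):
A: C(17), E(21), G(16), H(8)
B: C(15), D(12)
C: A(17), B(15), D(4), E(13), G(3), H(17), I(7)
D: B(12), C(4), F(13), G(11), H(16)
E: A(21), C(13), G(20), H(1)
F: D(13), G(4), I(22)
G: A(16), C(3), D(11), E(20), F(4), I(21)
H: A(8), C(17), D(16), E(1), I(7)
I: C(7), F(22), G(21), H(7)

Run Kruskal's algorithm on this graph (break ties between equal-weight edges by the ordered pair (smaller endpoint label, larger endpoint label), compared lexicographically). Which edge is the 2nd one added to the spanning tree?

Sort edges by weight, then run Kruskal:
E–H (1): add — endpoints in different components.
C–G (3): add — endpoints in different components.
C–D (4): add — endpoints in different components.
F–G (4): add — endpoints in different components.
C–I (7): add — endpoints in different components.
H–I (7): add — endpoints in different components.
A–H (8): add — endpoints in different components.
D–G (11): skip — D and G already connected.
B–D (12): add — endpoints in different components.
The 2nd edge added is C–G.

C-G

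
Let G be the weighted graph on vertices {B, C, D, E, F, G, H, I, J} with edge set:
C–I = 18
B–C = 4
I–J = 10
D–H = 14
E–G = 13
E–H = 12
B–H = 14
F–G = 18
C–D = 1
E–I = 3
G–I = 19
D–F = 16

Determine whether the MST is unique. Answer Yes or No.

Kruskal's algorithm — process edges by increasing weight (ties by edge label):
C–D (1): add — endpoints in different components.
E–I (3): add — endpoints in different components.
B–C (4): add — endpoints in different components.
I–J (10): add — endpoints in different components.
E–H (12): add — endpoints in different components.
E–G (13): add — endpoints in different components.
B–H (14): add — endpoints in different components.
D–H (14): skip — D and H already connected.
D–F (16): add — endpoints in different components.
Non-tree edge D–H has weight 14, equal to the heaviest edge on its tree cycle — swapping gives another MST of the same weight. Not unique.

No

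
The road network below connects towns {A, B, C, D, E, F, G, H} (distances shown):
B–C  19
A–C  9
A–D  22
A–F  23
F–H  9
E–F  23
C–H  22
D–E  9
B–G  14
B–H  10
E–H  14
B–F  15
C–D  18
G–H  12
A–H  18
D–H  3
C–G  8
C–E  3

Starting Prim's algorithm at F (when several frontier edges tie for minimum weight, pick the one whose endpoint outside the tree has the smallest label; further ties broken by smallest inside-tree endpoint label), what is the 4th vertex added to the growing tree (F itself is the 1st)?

E

Prim, starting at F.
Step 1: cheapest edge leaving the tree is F–H (9); add H.
Step 2: cheapest edge leaving the tree is D–H (3); add D.
Step 3: cheapest edge leaving the tree is D–E (9); add E.
Step 4: cheapest edge leaving the tree is C–E (3); add C.
Step 5: cheapest edge leaving the tree is C–G (8); add G.
Step 6: cheapest edge leaving the tree is A–C (9); add A.
Step 7: cheapest edge leaving the tree is B–H (10); add B.
Vertex order: F, H, D, E, C, G, A, B. The 4th vertex is E.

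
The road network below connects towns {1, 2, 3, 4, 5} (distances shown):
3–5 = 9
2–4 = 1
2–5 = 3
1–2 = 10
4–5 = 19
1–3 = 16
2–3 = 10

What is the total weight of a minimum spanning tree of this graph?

Kruskal's algorithm — process edges by increasing weight (ties by edge label):
2–4 (1): add — endpoints in different components.
2–5 (3): add — endpoints in different components.
3–5 (9): add — endpoints in different components.
1–2 (10): add — endpoints in different components.
MST edges: 2–4, 2–5, 3–5, 1–2; total weight 1+3+9+10 = 23.

23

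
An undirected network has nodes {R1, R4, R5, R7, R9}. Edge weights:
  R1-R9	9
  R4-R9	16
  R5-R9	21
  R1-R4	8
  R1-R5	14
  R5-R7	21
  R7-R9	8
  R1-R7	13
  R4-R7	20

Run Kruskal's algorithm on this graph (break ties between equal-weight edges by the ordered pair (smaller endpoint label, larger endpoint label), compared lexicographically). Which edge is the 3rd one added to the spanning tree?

Sort edges by weight, then run Kruskal:
R1-R4 (8): add. Components now {R7} {R5} {R1,R4} {R9}
R7-R9 (8): add. Components now {R7,R9} {R5} {R1,R4}
R1-R9 (9): add. Components now {R1,R4,R7,R9} {R5}
R1-R7 (13): skip — R7 and R1 already connected.
R1-R5 (14): add. Components now {R1,R4,R5,R7,R9}
The 3rd edge added is R1-R9.

R1-R9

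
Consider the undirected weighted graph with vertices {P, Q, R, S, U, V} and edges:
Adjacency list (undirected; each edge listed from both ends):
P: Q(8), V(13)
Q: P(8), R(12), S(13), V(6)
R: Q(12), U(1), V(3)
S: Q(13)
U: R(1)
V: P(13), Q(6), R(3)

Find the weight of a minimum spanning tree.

Prim's algorithm from P:
Step 1: cheapest edge leaving the tree is P-Q (8); add Q.
Step 2: cheapest edge leaving the tree is Q-V (6); add V.
Step 3: cheapest edge leaving the tree is R-V (3); add R.
Step 4: cheapest edge leaving the tree is R-U (1); add U.
Step 5: cheapest edge leaving the tree is Q-S (13); add S.
MST edges: P-Q, Q-V, R-V, R-U, Q-S; total weight 8+6+3+1+13 = 31.

31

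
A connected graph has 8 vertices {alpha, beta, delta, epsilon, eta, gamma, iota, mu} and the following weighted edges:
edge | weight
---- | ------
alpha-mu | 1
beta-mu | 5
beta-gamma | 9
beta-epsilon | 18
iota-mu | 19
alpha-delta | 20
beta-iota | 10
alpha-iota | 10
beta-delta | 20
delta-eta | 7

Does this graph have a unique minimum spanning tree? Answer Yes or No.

No

Sort edges by weight, then run Kruskal:
alpha-mu (1): add — endpoints in different components.
beta-mu (5): add — endpoints in different components.
delta-eta (7): add — endpoints in different components.
beta-gamma (9): add — endpoints in different components.
alpha-iota (10): add — endpoints in different components.
beta-iota (10): skip — beta and iota already connected.
beta-epsilon (18): add — endpoints in different components.
iota-mu (19): skip — mu and iota already connected.
alpha-delta (20): add — endpoints in different components.
Non-tree edge beta-iota has weight 10, equal to the heaviest edge on its tree cycle — swapping gives another MST of the same weight. Not unique.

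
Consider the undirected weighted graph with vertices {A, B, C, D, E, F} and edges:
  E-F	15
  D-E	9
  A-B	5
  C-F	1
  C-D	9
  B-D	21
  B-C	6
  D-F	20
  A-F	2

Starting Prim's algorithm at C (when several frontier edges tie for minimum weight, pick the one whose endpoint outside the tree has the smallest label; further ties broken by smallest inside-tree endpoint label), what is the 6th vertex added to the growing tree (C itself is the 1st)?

Grow the tree from C using Prim:
Step 1: cheapest edge leaving the tree is C-F (1); add F.
Step 2: cheapest edge leaving the tree is A-F (2); add A.
Step 3: cheapest edge leaving the tree is A-B (5); add B.
Step 4: cheapest edge leaving the tree is C-D (9); add D.
Step 5: cheapest edge leaving the tree is D-E (9); add E.
Vertex order: C, F, A, B, D, E. The 6th vertex is E.

E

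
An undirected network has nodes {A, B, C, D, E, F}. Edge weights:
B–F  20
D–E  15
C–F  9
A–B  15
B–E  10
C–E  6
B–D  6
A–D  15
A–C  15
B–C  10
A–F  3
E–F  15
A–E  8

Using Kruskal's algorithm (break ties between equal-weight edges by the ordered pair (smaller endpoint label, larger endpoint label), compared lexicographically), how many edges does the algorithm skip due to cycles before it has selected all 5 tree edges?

1

Kruskal's algorithm — process edges by increasing weight (ties by edge label):
A–F (3): add — endpoints in different components.
B–D (6): add — endpoints in different components.
C–E (6): add — endpoints in different components.
A–E (8): add — endpoints in different components.
C–F (9): skip — C and F already connected.
B–C (10): add — endpoints in different components.
Edges rejected before the tree was complete: 1.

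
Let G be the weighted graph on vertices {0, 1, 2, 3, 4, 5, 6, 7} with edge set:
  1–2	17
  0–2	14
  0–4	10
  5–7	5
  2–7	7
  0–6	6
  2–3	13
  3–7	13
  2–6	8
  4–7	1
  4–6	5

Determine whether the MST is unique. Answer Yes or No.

No

Sort edges by weight, then run Kruskal:
4–7 (1): add — endpoints in different components.
4–6 (5): add — endpoints in different components.
5–7 (5): add — endpoints in different components.
0–6 (6): add — endpoints in different components.
2–7 (7): add — endpoints in different components.
2–6 (8): skip — 2 and 6 already connected.
0–4 (10): skip — 0 and 4 already connected.
2–3 (13): add — endpoints in different components.
3–7 (13): skip — 3 and 7 already connected.
0–2 (14): skip — 0 and 2 already connected.
1–2 (17): add — endpoints in different components.
Non-tree edge 3–7 has weight 13, equal to the heaviest edge on its tree cycle — swapping gives another MST of the same weight. Not unique.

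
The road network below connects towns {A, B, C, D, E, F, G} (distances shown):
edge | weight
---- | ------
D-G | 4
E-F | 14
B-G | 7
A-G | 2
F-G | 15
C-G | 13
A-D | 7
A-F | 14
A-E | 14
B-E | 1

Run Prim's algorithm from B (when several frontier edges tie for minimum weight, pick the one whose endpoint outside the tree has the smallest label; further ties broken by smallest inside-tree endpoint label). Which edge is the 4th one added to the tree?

Prim, starting at B.
Step 1: frontier [B-E 1, B-G 7] → take B-E (1); add E.
Step 2: frontier [B-G 7, A-E 14, E-F 14] → take B-G (7); add G.
Step 3: frontier [A-E 14, E-F 14, A-G 2, D-G 4, C-G 13, F-G 15] → take A-G (2); add A.
Step 4: frontier [A-D 7, A-F 14, E-F 14, D-G 4, C-G 13, F-G 15] → take D-G (4); add D.
Step 5: frontier [A-F 14, E-F 14, C-G 13, F-G 15] → take C-G (13); add C.
Step 6: frontier [A-F 14, E-F 14, F-G 15] → take A-F (14); add F.
The 4th edge added is D-G.

D-G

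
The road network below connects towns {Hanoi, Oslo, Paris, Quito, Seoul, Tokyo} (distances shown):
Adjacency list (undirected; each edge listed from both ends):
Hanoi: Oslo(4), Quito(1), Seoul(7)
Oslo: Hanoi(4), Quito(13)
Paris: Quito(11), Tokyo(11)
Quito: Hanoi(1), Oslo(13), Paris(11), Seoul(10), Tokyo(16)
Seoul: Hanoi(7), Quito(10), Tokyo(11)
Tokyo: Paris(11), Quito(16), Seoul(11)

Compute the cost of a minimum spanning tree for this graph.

Kruskal: consider edges lightest-first.
Hanoi-Quito (1): add. Components now {Seoul} {Oslo} {Paris} {Tokyo} {Hanoi,Quito}
Hanoi-Oslo (4): add. Components now {Seoul} {Hanoi,Oslo,Quito} {Paris} {Tokyo}
Hanoi-Seoul (7): add. Components now {Hanoi,Oslo,Quito,Seoul} {Paris} {Tokyo}
Quito-Seoul (10): skip — Seoul and Quito already connected.
Paris-Quito (11): add. Components now {Hanoi,Oslo,Paris,Quito,Seoul} {Tokyo}
Paris-Tokyo (11): add. Components now {Hanoi,Oslo,Paris,Quito,Seoul,Tokyo}
MST edges: Hanoi-Quito, Hanoi-Oslo, Hanoi-Seoul, Paris-Quito, Paris-Tokyo; total weight 1+4+7+11+11 = 34.

34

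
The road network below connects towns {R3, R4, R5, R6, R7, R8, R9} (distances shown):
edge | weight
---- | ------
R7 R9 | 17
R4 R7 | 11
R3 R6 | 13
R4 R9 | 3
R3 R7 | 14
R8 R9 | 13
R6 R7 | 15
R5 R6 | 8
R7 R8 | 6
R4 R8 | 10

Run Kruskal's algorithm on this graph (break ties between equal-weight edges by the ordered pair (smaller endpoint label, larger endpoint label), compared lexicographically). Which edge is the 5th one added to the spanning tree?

R3-R6

Sort edges by weight, then run Kruskal:
R4 R9 (3): add — endpoints in different components.
R7 R8 (6): add — endpoints in different components.
R5 R6 (8): add — endpoints in different components.
R4 R8 (10): add — endpoints in different components.
R4 R7 (11): skip — R7 and R4 already connected.
R3 R6 (13): add — endpoints in different components.
R8 R9 (13): skip — R8 and R9 already connected.
R3 R7 (14): add — endpoints in different components.
The 5th edge added is R3 R6.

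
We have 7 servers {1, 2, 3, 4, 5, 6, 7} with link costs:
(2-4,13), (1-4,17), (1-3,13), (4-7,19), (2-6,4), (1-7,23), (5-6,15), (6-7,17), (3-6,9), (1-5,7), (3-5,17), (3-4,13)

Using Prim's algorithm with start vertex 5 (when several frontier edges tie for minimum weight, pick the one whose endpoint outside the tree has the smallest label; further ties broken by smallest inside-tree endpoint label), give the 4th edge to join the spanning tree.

2-6

Grow the tree from 5 using Prim:
Step 1: cheapest edge leaving the tree is 1-5 (7); add 1.
Step 2: cheapest edge leaving the tree is 1-3 (13); add 3.
Step 3: cheapest edge leaving the tree is 3-6 (9); add 6.
Step 4: cheapest edge leaving the tree is 2-6 (4); add 2.
Step 5: cheapest edge leaving the tree is 2-4 (13); add 4.
Step 6: cheapest edge leaving the tree is 6-7 (17); add 7.
The 4th edge added is 2-6.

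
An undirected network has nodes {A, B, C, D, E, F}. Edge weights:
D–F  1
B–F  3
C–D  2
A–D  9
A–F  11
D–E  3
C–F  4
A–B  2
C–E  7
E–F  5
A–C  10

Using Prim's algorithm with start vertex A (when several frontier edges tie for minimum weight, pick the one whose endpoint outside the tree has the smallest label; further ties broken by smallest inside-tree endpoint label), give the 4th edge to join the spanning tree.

Prim, starting at A.
Step 1: cheapest edge leaving the tree is A–B (2); add B.
Step 2: cheapest edge leaving the tree is B–F (3); add F.
Step 3: cheapest edge leaving the tree is D–F (1); add D.
Step 4: cheapest edge leaving the tree is C–D (2); add C.
Step 5: cheapest edge leaving the tree is D–E (3); add E.
The 4th edge added is C–D.

C-D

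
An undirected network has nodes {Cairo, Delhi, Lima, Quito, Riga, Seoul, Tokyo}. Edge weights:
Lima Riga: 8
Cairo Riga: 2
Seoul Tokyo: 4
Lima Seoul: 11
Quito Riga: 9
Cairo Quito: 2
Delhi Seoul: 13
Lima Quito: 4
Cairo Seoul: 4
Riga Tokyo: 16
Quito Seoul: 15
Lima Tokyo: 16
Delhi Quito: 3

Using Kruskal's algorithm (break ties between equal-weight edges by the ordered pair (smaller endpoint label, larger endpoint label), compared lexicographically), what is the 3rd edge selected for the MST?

Kruskal's algorithm — process edges by increasing weight (ties by edge label):
Cairo Quito (2): add. Components now {Lima} {Cairo,Quito} {Delhi} {Seoul} {Tokyo} {Riga}
Cairo Riga (2): add. Components now {Lima} {Cairo,Quito,Riga} {Delhi} {Seoul} {Tokyo}
Delhi Quito (3): add. Components now {Lima} {Cairo,Delhi,Quito,Riga} {Seoul} {Tokyo}
Cairo Seoul (4): add. Components now {Lima} {Cairo,Delhi,Quito,Riga,Seoul} {Tokyo}
Lima Quito (4): add. Components now {Cairo,Delhi,Lima,Quito,Riga,Seoul} {Tokyo}
Seoul Tokyo (4): add. Components now {Cairo,Delhi,Lima,Quito,Riga,Seoul,Tokyo}
The 3rd edge added is Delhi Quito.

Delhi-Quito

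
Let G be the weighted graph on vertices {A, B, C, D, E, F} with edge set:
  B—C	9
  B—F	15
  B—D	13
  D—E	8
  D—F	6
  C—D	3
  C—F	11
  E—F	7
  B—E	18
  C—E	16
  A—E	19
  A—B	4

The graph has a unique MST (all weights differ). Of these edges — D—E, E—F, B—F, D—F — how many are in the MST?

Sort edges by weight, then run Kruskal:
C—D (3): add — endpoints in different components.
A—B (4): add — endpoints in different components.
D—F (6): add — endpoints in different components.
E—F (7): add — endpoints in different components.
D—E (8): skip — D and E already connected.
B—C (9): add — endpoints in different components.
MST edge set: {C—D, A—B, D—F, E—F, B—C}.
Of the listed edges, {E—F, D—F} are in the MST → 2.

2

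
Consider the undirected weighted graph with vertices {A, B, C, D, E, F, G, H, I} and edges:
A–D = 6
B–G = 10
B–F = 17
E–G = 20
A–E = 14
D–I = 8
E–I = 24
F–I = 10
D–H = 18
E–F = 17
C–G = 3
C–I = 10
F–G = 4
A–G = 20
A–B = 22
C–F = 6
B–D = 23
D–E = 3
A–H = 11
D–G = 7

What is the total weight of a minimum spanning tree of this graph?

Prim's algorithm from E:
Step 1: cheapest edge leaving the tree is D–E (3); add D.
Step 2: cheapest edge leaving the tree is A–D (6); add A.
Step 3: cheapest edge leaving the tree is D–G (7); add G.
Step 4: cheapest edge leaving the tree is C–G (3); add C.
Step 5: cheapest edge leaving the tree is F–G (4); add F.
Step 6: cheapest edge leaving the tree is D–I (8); add I.
Step 7: cheapest edge leaving the tree is B–G (10); add B.
Step 8: cheapest edge leaving the tree is A–H (11); add H.
MST edges: D–E, A–D, D–G, C–G, F–G, D–I, B–G, A–H; total weight 3+6+7+3+4+8+10+11 = 52.

52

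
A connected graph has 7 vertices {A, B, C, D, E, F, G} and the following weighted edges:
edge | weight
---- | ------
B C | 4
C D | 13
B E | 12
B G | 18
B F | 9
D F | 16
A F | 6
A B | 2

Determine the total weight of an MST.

Prim, starting at E.
Step 1: frontier [B E 12] → take B E (12); add B.
Step 2: frontier [A B 2, B C 4, B F 9, B G 18] → take A B (2); add A.
Step 3: frontier [A F 6, B C 4, B F 9, B G 18] → take B C (4); add C.
Step 4: frontier [A F 6, B F 9, B G 18, C D 13] → take A F (6); add F.
Step 5: frontier [B G 18, C D 13, D F 16] → take C D (13); add D.
Step 6: frontier [B G 18] → take B G (18); add G.
MST edges: B E, A B, B C, A F, C D, B G; total weight 12+2+4+6+13+18 = 55.

55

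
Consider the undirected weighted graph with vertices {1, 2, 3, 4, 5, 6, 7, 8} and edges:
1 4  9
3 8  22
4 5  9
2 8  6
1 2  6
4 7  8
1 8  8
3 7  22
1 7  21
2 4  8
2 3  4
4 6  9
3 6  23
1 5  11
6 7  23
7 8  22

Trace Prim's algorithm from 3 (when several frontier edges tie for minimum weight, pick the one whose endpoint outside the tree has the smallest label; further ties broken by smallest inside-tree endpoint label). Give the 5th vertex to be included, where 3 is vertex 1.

Prim's algorithm from 3:
Step 1: cheapest edge leaving the tree is 2 3 (4); add 2.
Step 2: cheapest edge leaving the tree is 1 2 (6); add 1.
Step 3: cheapest edge leaving the tree is 2 8 (6); add 8.
Step 4: cheapest edge leaving the tree is 2 4 (8); add 4.
Step 5: cheapest edge leaving the tree is 4 7 (8); add 7.
Step 6: cheapest edge leaving the tree is 4 5 (9); add 5.
Step 7: cheapest edge leaving the tree is 4 6 (9); add 6.
Vertex order: 3, 2, 1, 8, 4, 7, 5, 6. The 5th vertex is 4.

4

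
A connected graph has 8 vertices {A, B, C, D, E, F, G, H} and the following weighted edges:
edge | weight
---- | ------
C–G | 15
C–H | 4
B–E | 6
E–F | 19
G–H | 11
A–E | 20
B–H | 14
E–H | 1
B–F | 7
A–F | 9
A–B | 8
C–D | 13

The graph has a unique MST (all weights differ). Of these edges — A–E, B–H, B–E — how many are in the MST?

1

Kruskal: consider edges lightest-first.
E–H (1): add — endpoints in different components.
C–H (4): add — endpoints in different components.
B–E (6): add — endpoints in different components.
B–F (7): add — endpoints in different components.
A–B (8): add — endpoints in different components.
A–F (9): skip — A and F already connected.
G–H (11): add — endpoints in different components.
C–D (13): add — endpoints in different components.
MST edge set: {E–H, C–H, B–E, B–F, A–B, G–H, C–D}.
Of the listed edges, {B–E} are in the MST → 1.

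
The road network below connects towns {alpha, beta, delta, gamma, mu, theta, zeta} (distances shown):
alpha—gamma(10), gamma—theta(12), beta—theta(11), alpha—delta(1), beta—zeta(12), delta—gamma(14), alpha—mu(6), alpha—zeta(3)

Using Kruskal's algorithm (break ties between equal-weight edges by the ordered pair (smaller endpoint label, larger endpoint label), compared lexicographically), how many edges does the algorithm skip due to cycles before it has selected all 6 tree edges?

Kruskal: consider edges lightest-first.
alpha—delta (1): add. Components now {alpha,delta} {zeta} {theta} {beta} {gamma} {mu}
alpha—zeta (3): add. Components now {alpha,delta,zeta} {theta} {beta} {gamma} {mu}
alpha—mu (6): add. Components now {alpha,delta,mu,zeta} {theta} {beta} {gamma}
alpha—gamma (10): add. Components now {alpha,delta,gamma,mu,zeta} {theta} {beta}
beta—theta (11): add. Components now {alpha,delta,gamma,mu,zeta} {beta,theta}
beta—zeta (12): add. Components now {alpha,beta,delta,gamma,mu,theta,zeta}
Edges rejected before the tree was complete: 0.

0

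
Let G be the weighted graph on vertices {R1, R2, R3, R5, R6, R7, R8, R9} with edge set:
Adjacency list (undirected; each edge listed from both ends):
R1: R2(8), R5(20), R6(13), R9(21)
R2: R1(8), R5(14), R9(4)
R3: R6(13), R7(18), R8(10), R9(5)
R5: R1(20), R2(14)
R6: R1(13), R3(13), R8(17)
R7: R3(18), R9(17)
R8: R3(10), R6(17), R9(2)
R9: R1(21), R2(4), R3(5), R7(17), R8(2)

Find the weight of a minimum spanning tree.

Prim, starting at R8.
Step 1: cheapest edge leaving the tree is R8 R9 (2); add R9.
Step 2: cheapest edge leaving the tree is R2 R9 (4); add R2.
Step 3: cheapest edge leaving the tree is R3 R9 (5); add R3.
Step 4: cheapest edge leaving the tree is R1 R2 (8); add R1.
Step 5: cheapest edge leaving the tree is R1 R6 (13); add R6.
Step 6: cheapest edge leaving the tree is R2 R5 (14); add R5.
Step 7: cheapest edge leaving the tree is R7 R9 (17); add R7.
MST edges: R8 R9, R2 R9, R3 R9, R1 R2, R1 R6, R2 R5, R7 R9; total weight 2+4+5+8+13+14+17 = 63.

63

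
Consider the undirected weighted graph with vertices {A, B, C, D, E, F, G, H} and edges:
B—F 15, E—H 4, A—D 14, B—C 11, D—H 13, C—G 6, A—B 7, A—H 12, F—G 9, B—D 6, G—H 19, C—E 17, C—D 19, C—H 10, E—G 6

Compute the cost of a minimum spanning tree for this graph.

49

Sort edges by weight, then run Kruskal:
E—H (4): add — endpoints in different components.
B—D (6): add — endpoints in different components.
C—G (6): add — endpoints in different components.
E—G (6): add — endpoints in different components.
A—B (7): add — endpoints in different components.
F—G (9): add — endpoints in different components.
C—H (10): skip — C and H already connected.
B—C (11): add — endpoints in different components.
MST edges: E—H, B—D, C—G, E—G, A—B, F—G, B—C; total weight 4+6+6+6+7+9+11 = 49.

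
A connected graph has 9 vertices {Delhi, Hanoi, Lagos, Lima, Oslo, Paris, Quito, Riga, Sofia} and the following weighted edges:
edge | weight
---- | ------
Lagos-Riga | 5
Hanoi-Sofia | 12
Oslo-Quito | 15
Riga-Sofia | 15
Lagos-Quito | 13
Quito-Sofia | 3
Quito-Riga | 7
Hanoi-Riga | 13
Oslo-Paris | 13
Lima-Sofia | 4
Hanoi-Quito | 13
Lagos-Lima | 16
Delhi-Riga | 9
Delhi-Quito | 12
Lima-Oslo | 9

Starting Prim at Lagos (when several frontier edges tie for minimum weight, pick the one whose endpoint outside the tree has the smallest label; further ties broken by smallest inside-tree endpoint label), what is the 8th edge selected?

Oslo-Paris

Grow the tree from Lagos using Prim:
Step 1: cheapest edge leaving the tree is Lagos-Riga (5); add Riga.
Step 2: cheapest edge leaving the tree is Quito-Riga (7); add Quito.
Step 3: cheapest edge leaving the tree is Quito-Sofia (3); add Sofia.
Step 4: cheapest edge leaving the tree is Lima-Sofia (4); add Lima.
Step 5: cheapest edge leaving the tree is Delhi-Riga (9); add Delhi.
Step 6: cheapest edge leaving the tree is Lima-Oslo (9); add Oslo.
Step 7: cheapest edge leaving the tree is Hanoi-Sofia (12); add Hanoi.
Step 8: cheapest edge leaving the tree is Oslo-Paris (13); add Paris.
The 8th edge added is Oslo-Paris.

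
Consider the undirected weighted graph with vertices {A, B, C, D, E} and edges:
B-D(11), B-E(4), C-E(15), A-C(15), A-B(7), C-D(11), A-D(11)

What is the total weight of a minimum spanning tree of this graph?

Kruskal's algorithm — process edges by increasing weight (ties by edge label):
B-E (4): add. Components now {A} {B,E} {C} {D}
A-B (7): add. Components now {A,B,E} {C} {D}
A-D (11): add. Components now {A,B,D,E} {C}
B-D (11): skip — B and D already connected.
C-D (11): add. Components now {A,B,C,D,E}
MST edges: B-E, A-B, A-D, C-D; total weight 4+7+11+11 = 33.

33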